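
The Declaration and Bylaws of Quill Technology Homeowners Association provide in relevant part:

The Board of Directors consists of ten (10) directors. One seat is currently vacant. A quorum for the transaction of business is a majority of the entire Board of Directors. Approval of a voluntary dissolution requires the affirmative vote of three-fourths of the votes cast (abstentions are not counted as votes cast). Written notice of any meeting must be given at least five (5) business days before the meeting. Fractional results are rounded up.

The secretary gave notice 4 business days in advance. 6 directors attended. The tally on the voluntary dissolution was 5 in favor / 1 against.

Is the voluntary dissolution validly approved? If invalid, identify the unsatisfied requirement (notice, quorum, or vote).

Invalid — notice requirement not satisfied.

Notice: 4 business days given; 5 required (4 < 5). Not satisfied.
Quorum: 6 present; quorum is 6. Satisfied.
Vote: the voluntary dissolution requires three-fourths of the votes cast (6). 3/4 of 6 = 4.50, rounded up to 5, so 5 affirmative votes are needed; 5 voted in favor. Satisfied.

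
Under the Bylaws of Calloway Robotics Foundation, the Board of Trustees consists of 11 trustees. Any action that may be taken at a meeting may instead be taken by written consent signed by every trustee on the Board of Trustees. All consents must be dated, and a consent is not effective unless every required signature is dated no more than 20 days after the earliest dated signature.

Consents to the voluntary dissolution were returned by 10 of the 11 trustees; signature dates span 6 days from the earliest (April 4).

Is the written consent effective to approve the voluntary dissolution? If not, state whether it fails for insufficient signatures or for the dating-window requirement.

Signatures required: every one of 11 — unanimous means all 11, so 11 needed; 10 signed. Insufficient.
Dating window: the latest signature is 6 days after the earliest; the limit is 20 days. Within the window.

Not effective — insufficient signatures.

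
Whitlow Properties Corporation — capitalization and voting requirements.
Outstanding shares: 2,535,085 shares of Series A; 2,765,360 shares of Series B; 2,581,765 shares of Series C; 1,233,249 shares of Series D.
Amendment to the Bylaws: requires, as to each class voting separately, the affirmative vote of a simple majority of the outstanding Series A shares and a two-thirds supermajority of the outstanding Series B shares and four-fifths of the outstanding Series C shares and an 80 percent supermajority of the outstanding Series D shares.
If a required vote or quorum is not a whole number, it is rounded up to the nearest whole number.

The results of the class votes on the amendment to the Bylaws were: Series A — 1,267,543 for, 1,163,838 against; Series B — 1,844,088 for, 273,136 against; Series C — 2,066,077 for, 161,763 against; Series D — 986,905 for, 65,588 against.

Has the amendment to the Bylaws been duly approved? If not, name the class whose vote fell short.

Approved — every class gave the required vote.

Series A: a majority of 2535085 is 1267543; 1,267,543 required, 1,267,543 in favor — approved.
Series B: 2/3 of 2765360 = 1843573.33, rounded up to 1843574; 1,843,574 required, 1,844,088 in favor — approved.
Series C: 4/5 of 2581765 = 2065412; 2,065,412 required, 2,066,077 in favor — approved.
Series D: 4/5 of 1233249 = 986599.20, rounded up to 986600; 986,600 required, 986,905 in favor — approved.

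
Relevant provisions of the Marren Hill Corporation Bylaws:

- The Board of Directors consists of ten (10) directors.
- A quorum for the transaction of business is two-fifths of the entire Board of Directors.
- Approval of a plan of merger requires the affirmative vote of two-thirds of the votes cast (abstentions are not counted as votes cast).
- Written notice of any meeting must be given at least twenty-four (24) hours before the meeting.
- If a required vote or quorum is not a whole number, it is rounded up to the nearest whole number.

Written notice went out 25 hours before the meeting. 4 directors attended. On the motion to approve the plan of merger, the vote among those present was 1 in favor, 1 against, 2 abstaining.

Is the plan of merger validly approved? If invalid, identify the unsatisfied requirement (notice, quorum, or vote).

Invalid — vote requirement not satisfied.

Notice: 25 hours given; 24 required (25 ≥ 24). Satisfied.
Quorum: 4 present; quorum is 4. Satisfied.
Vote: the plan of merger requires two-thirds of the votes cast (4 present − 2 abstaining = 2). 2/3 of 2 = 1.33, rounded up to 2, so 2 affirmative votes are needed; 1 voted in favor. Not satisfied.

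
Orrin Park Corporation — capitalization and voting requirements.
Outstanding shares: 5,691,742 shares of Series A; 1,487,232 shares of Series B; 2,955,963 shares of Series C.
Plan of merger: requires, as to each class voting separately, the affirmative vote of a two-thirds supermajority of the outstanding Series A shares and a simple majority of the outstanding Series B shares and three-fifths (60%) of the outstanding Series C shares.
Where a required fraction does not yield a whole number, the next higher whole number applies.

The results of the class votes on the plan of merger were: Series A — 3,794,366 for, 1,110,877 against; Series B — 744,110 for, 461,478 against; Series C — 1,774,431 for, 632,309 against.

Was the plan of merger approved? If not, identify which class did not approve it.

Series A: 2/3 of 5691742 = 3794494.67, rounded up to 3794495; 3,794,495 required, 3,794,366 in favor — not approved.
Series B: a majority of 1487232 is 743617; 743,617 required, 744,110 in favor — approved.
Series C: 3/5 of 2955963 = 1773577.80, rounded up to 1773578; 1,773,578 required, 1,774,431 in favor — approved.

Not approved — the Series A shares did not give the required vote.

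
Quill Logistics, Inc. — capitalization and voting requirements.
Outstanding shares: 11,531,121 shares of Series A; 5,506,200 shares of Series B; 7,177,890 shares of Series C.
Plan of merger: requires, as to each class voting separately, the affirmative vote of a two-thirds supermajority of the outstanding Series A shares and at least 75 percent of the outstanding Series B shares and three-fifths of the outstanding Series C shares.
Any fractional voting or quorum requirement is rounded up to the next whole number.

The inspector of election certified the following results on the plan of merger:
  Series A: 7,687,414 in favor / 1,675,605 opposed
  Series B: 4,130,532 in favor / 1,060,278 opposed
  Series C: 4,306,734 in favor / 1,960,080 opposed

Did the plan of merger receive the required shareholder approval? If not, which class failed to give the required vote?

Series A: 2/3 of 11531121 = 7687414; 7,687,414 required, 7,687,414 in favor — approved.
Series B: 3/4 of 5506200 = 4129650; 4,129,650 required, 4,130,532 in favor — approved.
Series C: 3/5 of 7177890 = 4306734; 4,306,734 required, 4,306,734 in favor — approved.

Approved — every class gave the required vote.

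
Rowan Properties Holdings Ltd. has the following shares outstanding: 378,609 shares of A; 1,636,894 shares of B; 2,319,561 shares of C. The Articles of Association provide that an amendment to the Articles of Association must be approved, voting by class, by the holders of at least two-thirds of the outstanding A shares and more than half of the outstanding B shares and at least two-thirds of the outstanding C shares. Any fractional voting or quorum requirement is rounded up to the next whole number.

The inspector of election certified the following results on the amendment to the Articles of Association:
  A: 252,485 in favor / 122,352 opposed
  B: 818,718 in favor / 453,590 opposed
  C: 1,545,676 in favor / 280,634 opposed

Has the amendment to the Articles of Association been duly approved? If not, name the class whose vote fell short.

Not approved — the C shares did not give the required vote.

A: 2/3 of 378609 = 252406; 252,406 required, 252,485 in favor — approved.
B: a majority of 1636894 is 818448; 818,448 required, 818,718 in favor — approved.
C: 2/3 of 2319561 = 1546374; 1,546,374 required, 1,545,676 in favor — not approved.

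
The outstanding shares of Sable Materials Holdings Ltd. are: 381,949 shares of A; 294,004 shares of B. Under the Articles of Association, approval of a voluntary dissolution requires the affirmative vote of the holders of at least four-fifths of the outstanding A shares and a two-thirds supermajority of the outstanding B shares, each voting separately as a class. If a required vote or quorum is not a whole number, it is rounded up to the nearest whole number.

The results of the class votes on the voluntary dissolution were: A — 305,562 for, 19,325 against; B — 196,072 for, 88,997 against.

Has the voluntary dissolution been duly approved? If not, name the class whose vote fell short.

A: 4/5 of 381949 = 305559.20, rounded up to 305560; 305,560 required, 305,562 in favor — approved.
B: 2/3 of 294004 = 196002.67, rounded up to 196003; 196,003 required, 196,072 in favor — approved.

Approved — every class gave the required vote.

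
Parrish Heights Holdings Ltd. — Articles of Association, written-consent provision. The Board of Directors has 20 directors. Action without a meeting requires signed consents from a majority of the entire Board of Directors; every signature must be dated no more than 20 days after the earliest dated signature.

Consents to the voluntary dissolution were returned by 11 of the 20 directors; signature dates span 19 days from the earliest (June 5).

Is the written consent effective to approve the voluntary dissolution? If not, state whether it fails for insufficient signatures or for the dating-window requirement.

Effective — both the signature and dating-window requirements are satisfied.

Signatures required: a majority of 20 — a majority of 20 is 11, so 11 needed; 11 signed. Sufficient.
Dating window: the latest signature is 19 days after the earliest; the limit is 20 days. Within the window.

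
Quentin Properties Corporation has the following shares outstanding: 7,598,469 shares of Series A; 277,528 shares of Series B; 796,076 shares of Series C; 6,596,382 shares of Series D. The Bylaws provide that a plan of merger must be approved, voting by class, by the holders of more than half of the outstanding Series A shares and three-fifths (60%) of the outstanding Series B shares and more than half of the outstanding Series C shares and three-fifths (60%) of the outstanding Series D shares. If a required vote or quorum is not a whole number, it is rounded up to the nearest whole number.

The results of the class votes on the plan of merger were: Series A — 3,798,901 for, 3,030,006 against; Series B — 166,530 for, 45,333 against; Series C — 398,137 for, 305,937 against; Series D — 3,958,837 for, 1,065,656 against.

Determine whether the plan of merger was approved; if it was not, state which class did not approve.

Not approved — the Series A shares did not give the required vote.

Series A: a majority of 7598469 is 3799235; 3,799,235 required, 3,798,901 in favor — not approved.
Series B: 3/5 of 277528 = 166516.80, rounded up to 166517; 166,517 required, 166,530 in favor — approved.
Series C: a majority of 796076 is 398039; 398,039 required, 398,137 in favor — approved.
Series D: 3/5 of 6596382 = 3957829.20, rounded up to 3957830; 3,957,830 required, 3,958,837 in favor — approved.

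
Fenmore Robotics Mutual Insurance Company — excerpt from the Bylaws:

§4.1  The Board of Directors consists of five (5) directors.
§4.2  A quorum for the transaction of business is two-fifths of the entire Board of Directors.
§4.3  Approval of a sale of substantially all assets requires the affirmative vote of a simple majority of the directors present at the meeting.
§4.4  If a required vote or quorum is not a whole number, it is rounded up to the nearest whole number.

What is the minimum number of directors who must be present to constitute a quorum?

2/5 of 5 = 2.

2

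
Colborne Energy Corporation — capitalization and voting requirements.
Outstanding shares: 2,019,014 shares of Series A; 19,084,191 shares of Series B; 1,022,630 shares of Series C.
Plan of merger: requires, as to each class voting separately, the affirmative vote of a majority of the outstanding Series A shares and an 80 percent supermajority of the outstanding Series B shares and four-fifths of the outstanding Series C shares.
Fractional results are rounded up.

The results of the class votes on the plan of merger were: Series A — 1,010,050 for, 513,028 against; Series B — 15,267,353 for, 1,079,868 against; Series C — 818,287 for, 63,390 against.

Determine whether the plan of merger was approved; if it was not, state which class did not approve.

Approved — every class gave the required vote.

Series A: a majority of 2019014 is 1009508; 1,009,508 required, 1,010,050 in favor — approved.
Series B: 4/5 of 19084191 = 15267352.80, rounded up to 15267353; 15,267,353 required, 15,267,353 in favor — approved.
Series C: 4/5 of 1022630 = 818104; 818,104 required, 818,287 in favor — approved.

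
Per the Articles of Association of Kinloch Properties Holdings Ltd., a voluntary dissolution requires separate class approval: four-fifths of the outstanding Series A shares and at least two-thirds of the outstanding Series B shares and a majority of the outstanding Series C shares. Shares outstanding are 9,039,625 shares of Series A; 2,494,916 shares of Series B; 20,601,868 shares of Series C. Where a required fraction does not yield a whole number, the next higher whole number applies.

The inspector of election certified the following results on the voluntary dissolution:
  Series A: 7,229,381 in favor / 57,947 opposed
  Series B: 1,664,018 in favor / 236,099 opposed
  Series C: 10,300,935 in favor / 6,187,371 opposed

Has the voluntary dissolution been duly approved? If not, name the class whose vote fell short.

Series A: 4/5 of 9039625 = 7231700; 7,231,700 required, 7,229,381 in favor — not approved.
Series B: 2/3 of 2494916 = 1663277.33, rounded up to 1663278; 1,663,278 required, 1,664,018 in favor — approved.
Series C: a majority of 20601868 is 10300935; 10,300,935 required, 10,300,935 in favor — approved.

Not approved — the Series A shares did not give the required vote.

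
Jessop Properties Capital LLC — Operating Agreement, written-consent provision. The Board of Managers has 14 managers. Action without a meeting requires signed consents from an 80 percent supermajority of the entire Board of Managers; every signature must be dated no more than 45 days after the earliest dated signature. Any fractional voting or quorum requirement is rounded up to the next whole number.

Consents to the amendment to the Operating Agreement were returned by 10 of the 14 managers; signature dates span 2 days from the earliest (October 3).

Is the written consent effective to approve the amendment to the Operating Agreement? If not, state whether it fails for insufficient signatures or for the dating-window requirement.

Not effective — insufficient signatures.

Signatures required: an 80 percent supermajority of 14 — 4/5 of 14 = 11.20, rounded up to 12, so 12 needed; 10 signed. Insufficient.
Dating window: the latest signature is 2 days after the earliest; the limit is 45 days. Within the window.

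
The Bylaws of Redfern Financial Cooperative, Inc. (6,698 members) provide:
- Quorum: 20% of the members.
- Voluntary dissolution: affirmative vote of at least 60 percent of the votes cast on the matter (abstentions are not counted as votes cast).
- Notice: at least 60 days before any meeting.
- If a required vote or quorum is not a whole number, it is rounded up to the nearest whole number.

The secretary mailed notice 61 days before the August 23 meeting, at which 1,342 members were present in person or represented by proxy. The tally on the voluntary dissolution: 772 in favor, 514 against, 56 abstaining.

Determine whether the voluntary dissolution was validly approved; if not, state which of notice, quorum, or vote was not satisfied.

Valid — all requirements satisfied.

Notice: 61 days given; 60 required. Satisfied.
Quorum: 20% of 6,698 = 1,339.60, rounded up to 1,340; 1,342 present. Satisfied.
Vote: requires three-fifths of the votes cast (1,342 − 56 abstaining = 1,286); 3/5 of 1286 = 771.60, rounded up to 772, so 772 needed; 772 in favor. Satisfied.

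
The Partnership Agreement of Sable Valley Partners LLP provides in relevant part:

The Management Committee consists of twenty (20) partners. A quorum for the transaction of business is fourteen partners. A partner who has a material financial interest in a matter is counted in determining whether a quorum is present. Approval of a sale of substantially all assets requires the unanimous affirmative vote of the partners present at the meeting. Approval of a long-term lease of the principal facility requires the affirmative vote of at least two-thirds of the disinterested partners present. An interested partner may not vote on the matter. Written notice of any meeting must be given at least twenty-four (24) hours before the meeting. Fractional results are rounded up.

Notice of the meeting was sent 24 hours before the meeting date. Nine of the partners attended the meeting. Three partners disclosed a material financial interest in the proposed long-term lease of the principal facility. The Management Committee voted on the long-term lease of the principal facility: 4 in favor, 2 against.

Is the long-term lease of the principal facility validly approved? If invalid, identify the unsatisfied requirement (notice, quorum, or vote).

Invalid — quorum requirement not satisfied.

Notice: 24 hours given; 24 required (24 ≥ 24). Satisfied.
Quorum: 9 present (interested partners count toward quorum); quorum is 14. Not satisfied.
Vote: the long-term lease of the principal facility requires two-thirds of the disinterested partners present (9 − 3 = 6). 2/3 of 6 = 4, so 4 affirmative votes are needed; 4 voted in favor. Satisfied. (Moot — without a quorum no business can be validly transacted.)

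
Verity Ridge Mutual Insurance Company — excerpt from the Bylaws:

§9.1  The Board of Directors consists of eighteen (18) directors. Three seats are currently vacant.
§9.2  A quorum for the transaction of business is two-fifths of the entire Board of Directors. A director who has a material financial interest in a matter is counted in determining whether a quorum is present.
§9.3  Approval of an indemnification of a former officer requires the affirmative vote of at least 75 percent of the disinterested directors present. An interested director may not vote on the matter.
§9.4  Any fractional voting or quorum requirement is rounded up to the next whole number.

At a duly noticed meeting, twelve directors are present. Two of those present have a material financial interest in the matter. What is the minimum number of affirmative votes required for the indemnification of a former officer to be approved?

The indemnification of a former officer requires three-fourths of the disinterested directors present (12 − 2 = 10).
3/4 of 10 = 7.50, rounded up to 8.

8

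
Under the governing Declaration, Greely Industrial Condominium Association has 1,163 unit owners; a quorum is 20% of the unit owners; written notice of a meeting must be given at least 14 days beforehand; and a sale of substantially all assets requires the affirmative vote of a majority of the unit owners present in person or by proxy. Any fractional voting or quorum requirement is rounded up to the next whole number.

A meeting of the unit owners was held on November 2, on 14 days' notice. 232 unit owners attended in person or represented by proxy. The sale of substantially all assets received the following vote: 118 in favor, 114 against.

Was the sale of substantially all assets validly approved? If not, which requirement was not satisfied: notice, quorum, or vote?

Notice: 14 days given; 14 required. Satisfied.
Quorum: 20% of 1,163 = 232.60, rounded up to 233; 232 present. Not satisfied.
Vote: requires a majority of those present (232); a majority of 232 is 117, so 117 needed; 118 in favor. Satisfied.

Invalid — quorum requirement not satisfied.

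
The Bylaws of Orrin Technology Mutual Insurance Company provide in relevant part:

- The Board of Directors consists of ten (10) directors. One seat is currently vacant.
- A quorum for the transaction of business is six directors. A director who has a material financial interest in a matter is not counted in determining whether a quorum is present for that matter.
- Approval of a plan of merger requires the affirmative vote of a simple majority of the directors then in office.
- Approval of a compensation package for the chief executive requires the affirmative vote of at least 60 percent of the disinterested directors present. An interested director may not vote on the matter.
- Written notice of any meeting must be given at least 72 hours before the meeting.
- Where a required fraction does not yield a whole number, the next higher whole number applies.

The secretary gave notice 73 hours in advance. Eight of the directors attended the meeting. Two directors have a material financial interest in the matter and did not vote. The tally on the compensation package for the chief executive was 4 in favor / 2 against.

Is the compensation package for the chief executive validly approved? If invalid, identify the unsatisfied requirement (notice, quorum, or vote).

Notice: 73 hours given; 72 required (73 ≥ 72). Satisfied.
Quorum: 8 present, but the 2 interested directors do not count, leaving 6. Quorum is 6. Satisfied.
Vote: the compensation package for the chief executive requires three-fifths of the disinterested directors present (8 − 2 = 6). 3/5 of 6 = 3.60, rounded up to 4, so 4 affirmative votes are needed; 4 voted in favor. Satisfied.

Valid — all requirements satisfied.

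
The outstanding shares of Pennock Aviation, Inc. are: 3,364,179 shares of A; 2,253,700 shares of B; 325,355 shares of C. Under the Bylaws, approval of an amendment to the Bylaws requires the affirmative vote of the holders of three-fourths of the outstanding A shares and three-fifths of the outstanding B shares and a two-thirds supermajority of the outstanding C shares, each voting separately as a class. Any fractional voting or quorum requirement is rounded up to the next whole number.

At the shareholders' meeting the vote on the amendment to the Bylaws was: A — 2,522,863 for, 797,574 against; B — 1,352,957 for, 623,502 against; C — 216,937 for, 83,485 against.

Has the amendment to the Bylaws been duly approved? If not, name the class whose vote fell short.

A: 3/4 of 3364179 = 2523134.25, rounded up to 2523135; 2,523,135 required, 2,522,863 in favor — not approved.
B: 3/5 of 2253700 = 1352220; 1,352,220 required, 1,352,957 in favor — approved.
C: 2/3 of 325355 = 216903.33, rounded up to 216904; 216,904 required, 216,937 in favor — approved.

Not approved — the A shares did not give the required vote.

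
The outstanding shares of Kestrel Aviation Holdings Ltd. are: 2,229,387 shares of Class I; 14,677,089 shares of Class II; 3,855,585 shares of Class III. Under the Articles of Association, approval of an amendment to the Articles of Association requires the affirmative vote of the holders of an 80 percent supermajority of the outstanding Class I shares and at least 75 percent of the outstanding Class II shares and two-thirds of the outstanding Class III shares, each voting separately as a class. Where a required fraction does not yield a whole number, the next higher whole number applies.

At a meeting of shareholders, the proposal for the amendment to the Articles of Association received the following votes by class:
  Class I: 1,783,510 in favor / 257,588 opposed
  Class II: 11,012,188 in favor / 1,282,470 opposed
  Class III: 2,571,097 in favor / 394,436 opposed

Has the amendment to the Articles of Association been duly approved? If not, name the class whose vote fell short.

Class I: 4/5 of 2229387 = 1783509.60, rounded up to 1783510; 1,783,510 required, 1,783,510 in favor — approved.
Class II: 3/4 of 14677089 = 11007816.75, rounded up to 11007817; 11,007,817 required, 11,012,188 in favor — approved.
Class III: 2/3 of 3855585 = 2570390; 2,570,390 required, 2,571,097 in favor — approved.

Approved — every class gave the required vote.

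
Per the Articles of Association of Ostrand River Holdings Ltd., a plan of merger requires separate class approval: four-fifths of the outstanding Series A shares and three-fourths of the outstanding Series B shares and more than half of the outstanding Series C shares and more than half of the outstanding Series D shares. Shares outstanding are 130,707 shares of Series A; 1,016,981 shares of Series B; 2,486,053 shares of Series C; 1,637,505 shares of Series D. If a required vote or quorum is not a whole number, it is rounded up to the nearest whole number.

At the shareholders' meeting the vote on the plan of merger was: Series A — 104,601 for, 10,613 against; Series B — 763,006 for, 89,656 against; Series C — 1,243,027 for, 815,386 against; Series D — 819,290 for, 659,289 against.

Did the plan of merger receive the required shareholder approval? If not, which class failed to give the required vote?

Series A: 4/5 of 130707 = 104565.60, rounded up to 104566; 104,566 required, 104,601 in favor — approved.
Series B: 3/4 of 1016981 = 762735.75, rounded up to 762736; 762,736 required, 763,006 in favor — approved.
Series C: a majority of 2486053 is 1243027; 1,243,027 required, 1,243,027 in favor — approved.
Series D: a majority of 1637505 is 818753; 818,753 required, 819,290 in favor — approved.

Approved — every class gave the required vote.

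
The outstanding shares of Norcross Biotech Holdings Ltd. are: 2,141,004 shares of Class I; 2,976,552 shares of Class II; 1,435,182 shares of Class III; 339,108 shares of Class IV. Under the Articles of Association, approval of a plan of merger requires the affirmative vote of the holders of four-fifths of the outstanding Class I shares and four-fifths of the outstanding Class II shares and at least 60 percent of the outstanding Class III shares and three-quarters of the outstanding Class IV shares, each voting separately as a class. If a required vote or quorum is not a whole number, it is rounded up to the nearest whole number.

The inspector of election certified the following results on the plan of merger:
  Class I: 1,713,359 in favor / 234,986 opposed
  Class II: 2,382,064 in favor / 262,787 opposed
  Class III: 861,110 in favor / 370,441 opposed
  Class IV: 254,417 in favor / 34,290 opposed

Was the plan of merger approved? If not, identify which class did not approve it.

Approved — every class gave the required vote.

Class I: 4/5 of 2141004 = 1712803.20, rounded up to 1712804; 1,712,804 required, 1,713,359 in favor — approved.
Class II: 4/5 of 2976552 = 2381241.60, rounded up to 2381242; 2,381,242 required, 2,382,064 in favor — approved.
Class III: 3/5 of 1435182 = 861109.20, rounded up to 861110; 861,110 required, 861,110 in favor — approved.
Class IV: 3/4 of 339108 = 254331; 254,331 required, 254,417 in favor — approved.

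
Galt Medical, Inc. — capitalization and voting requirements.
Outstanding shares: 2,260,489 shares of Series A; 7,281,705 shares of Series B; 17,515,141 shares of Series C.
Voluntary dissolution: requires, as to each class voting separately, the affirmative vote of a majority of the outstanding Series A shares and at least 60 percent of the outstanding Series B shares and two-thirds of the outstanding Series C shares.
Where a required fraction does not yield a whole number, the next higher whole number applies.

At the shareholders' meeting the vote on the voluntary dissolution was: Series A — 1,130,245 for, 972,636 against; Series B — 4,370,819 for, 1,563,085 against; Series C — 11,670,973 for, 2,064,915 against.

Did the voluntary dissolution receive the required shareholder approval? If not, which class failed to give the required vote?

Not approved — the Series C shares did not give the required vote.

Series A: a majority of 2260489 is 1130245; 1,130,245 required, 1,130,245 in favor — approved.
Series B: 3/5 of 7281705 = 4369023; 4,369,023 required, 4,370,819 in favor — approved.
Series C: 2/3 of 17515141 = 11676760.67, rounded up to 11676761; 11,676,761 required, 11,670,973 in favor — not approved.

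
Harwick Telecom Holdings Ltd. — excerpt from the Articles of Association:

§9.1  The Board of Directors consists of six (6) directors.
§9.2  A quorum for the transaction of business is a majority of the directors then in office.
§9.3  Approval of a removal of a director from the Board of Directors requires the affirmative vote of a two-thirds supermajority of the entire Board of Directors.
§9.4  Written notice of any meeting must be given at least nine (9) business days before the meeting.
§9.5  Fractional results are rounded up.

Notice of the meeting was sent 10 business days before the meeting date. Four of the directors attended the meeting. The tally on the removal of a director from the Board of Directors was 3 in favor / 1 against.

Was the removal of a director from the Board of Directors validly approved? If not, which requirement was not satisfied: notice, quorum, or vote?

Notice: 10 business days given; 9 required (10 ≥ 9). Satisfied.
Quorum: 4 present; quorum is 4. Satisfied.
Vote: the removal of a director from the Board of Directors requires two-thirds of the entire Board of Directors (6). 2/3 of 6 = 4, so 4 affirmative votes are needed; 3 voted in favor. Not satisfied.

Invalid — vote requirement not satisfied.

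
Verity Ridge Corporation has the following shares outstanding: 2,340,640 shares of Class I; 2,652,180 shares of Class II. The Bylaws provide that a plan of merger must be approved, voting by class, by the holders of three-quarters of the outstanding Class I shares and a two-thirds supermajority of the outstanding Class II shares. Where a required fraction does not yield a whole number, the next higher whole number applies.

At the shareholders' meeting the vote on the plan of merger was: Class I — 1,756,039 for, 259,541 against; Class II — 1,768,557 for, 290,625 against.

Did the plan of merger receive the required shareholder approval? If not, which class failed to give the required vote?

Class I: 3/4 of 2340640 = 1755480; 1,755,480 required, 1,756,039 in favor — approved.
Class II: 2/3 of 2652180 = 1768120; 1,768,120 required, 1,768,557 in favor — approved.

Approved — every class gave the required vote.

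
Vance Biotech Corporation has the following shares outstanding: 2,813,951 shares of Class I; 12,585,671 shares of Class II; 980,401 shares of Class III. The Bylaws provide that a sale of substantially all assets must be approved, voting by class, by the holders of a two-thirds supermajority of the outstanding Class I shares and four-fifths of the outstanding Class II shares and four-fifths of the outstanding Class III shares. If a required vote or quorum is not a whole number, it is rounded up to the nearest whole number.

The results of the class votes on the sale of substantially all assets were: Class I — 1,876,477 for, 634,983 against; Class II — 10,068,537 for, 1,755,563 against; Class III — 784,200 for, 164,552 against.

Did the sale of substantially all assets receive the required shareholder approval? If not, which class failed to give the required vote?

Class I: 2/3 of 2813951 = 1875967.33, rounded up to 1875968; 1,875,968 required, 1,876,477 in favor — approved.
Class II: 4/5 of 12585671 = 10068536.80, rounded up to 10068537; 10,068,537 required, 10,068,537 in favor — approved.
Class III: 4/5 of 980401 = 784320.80, rounded up to 784321; 784,321 required, 784,200 in favor — not approved.

Not approved — the Class III shares did not give the required vote.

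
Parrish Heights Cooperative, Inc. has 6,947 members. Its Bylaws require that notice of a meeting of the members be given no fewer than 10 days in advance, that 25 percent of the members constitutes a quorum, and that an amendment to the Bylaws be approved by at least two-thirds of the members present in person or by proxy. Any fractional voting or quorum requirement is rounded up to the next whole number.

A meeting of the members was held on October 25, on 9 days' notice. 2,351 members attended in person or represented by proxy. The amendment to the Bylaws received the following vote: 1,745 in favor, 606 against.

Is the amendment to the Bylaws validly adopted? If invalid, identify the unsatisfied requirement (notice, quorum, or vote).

Invalid — notice requirement not satisfied.

Notice: 9 days given; 10 required. Not satisfied.
Quorum: 25% of 6,947 = 1,736.75, rounded up to 1,737; 2,351 present. Satisfied.
Vote: requires two-thirds of those present (2,351); 2/3 of 2351 = 1567.33, rounded up to 1568, so 1,568 needed; 1,745 in favor. Satisfied.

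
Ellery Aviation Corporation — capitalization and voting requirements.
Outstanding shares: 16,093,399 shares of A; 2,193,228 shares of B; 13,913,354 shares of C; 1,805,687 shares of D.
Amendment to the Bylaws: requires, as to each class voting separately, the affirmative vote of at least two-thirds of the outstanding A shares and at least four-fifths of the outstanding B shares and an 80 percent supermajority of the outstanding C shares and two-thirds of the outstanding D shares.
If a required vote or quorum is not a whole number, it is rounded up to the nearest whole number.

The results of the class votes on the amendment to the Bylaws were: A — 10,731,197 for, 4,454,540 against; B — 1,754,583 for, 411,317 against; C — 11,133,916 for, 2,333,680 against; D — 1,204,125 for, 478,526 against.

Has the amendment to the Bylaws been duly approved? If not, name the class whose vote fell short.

Approved — every class gave the required vote.

A: 2/3 of 16093399 = 10728932.67, rounded up to 10728933; 10,728,933 required, 10,731,197 in favor — approved.
B: 4/5 of 2193228 = 1754582.40, rounded up to 1754583; 1,754,583 required, 1,754,583 in favor — approved.
C: 4/5 of 13913354 = 11130683.20, rounded up to 11130684; 11,130,684 required, 11,133,916 in favor — approved.
D: 2/3 of 1805687 = 1203791.33, rounded up to 1203792; 1,203,792 required, 1,204,125 in favor — approved.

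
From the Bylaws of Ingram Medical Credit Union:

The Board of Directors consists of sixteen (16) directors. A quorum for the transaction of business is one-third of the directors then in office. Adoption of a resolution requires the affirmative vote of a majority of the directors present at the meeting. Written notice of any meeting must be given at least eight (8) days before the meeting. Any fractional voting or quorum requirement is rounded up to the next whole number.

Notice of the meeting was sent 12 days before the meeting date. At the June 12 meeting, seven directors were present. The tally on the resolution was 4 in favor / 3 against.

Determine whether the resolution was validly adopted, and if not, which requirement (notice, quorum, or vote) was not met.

Notice: 12 days given; 8 required (12 ≥ 8). Satisfied.
Quorum: 7 present; quorum is 6. Satisfied.
Vote: the resolution requires a majority of the directors present (7). A majority of 7 is 4, so 4 affirmative votes are needed; 4 voted in favor. Satisfied.

Valid — all requirements satisfied.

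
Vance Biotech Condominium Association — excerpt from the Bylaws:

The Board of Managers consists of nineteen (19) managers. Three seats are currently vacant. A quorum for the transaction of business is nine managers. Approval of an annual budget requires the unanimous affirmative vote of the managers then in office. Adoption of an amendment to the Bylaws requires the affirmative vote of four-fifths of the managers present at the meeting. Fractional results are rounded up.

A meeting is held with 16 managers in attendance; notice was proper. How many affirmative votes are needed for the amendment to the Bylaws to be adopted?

13

The amendment to the Bylaws requires four-fifths of the managers present (16).
4/5 of 16 = 12.80, rounded up to 13.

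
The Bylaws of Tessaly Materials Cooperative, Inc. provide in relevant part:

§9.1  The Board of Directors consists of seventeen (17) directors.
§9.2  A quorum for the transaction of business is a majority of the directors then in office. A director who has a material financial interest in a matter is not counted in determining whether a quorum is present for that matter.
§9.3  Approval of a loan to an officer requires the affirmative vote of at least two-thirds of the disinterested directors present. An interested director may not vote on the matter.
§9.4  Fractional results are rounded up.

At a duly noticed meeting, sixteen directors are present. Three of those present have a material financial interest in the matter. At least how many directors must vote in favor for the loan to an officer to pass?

9

The loan to an officer requires two-thirds of the disinterested directors present (16 − 3 = 13).
2/3 of 13 = 8.67, rounded up to 9.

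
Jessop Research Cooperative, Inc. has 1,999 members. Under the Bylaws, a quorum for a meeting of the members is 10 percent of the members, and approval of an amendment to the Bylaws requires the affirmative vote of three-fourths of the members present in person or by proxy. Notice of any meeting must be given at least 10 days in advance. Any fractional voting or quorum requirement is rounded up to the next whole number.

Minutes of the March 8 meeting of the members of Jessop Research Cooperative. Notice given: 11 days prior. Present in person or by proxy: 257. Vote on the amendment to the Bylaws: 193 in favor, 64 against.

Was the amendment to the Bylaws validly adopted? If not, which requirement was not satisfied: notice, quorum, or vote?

Notice: 11 days given; 10 required. Satisfied.
Quorum: 10% of 1,999 = 199.90, rounded up to 200; 257 present. Satisfied.
Vote: requires three-fourths of those present (257); 3/4 of 257 = 192.75, rounded up to 193, so 193 needed; 193 in favor. Satisfied.

Valid — all requirements satisfied.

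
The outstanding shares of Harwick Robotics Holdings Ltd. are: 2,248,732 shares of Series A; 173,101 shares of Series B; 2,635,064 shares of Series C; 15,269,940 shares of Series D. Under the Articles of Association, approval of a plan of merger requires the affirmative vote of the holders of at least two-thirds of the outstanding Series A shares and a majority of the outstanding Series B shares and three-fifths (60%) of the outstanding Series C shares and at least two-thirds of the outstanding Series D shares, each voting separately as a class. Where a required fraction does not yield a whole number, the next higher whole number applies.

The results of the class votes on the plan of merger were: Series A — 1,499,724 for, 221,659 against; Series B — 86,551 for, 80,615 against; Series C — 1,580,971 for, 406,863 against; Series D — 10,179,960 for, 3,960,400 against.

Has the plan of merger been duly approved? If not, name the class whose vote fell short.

Series A: 2/3 of 2248732 = 1499154.67, rounded up to 1499155; 1,499,155 required, 1,499,724 in favor — approved.
Series B: a majority of 173101 is 86551; 86,551 required, 86,551 in favor — approved.
Series C: 3/5 of 2635064 = 1581038.40, rounded up to 1581039; 1,581,039 required, 1,580,971 in favor — not approved.
Series D: 2/3 of 15269940 = 10179960; 10,179,960 required, 10,179,960 in favor — approved.

Not approved — the Series C shares did not give the required vote.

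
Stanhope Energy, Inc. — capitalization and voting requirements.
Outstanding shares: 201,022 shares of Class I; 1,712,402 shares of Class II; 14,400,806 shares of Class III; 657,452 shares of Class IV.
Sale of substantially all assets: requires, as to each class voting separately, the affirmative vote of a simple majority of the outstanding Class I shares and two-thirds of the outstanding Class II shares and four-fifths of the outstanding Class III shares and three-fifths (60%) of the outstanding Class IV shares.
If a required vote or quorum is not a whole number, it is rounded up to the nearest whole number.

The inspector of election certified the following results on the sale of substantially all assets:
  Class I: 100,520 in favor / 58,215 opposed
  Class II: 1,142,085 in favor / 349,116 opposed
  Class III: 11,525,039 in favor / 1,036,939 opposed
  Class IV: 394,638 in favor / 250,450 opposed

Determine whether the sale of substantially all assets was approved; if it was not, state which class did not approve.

Approved — every class gave the required vote.

Class I: a majority of 201022 is 100512; 100,512 required, 100,520 in favor — approved.
Class II: 2/3 of 1712402 = 1141601.33, rounded up to 1141602; 1,141,602 required, 1,142,085 in favor — approved.
Class III: 4/5 of 14400806 = 11520644.80, rounded up to 11520645; 11,520,645 required, 11,525,039 in favor — approved.
Class IV: 3/5 of 657452 = 394471.20, rounded up to 394472; 394,472 required, 394,638 in favor — approved.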